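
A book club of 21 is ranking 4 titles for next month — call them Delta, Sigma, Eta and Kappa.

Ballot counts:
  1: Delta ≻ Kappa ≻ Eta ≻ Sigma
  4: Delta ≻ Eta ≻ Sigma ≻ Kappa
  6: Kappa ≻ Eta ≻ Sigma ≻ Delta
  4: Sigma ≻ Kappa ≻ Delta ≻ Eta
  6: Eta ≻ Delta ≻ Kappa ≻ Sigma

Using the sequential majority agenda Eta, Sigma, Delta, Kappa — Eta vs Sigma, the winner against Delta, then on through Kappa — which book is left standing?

Kappa

Round 1: Eta vs Sigma — 17–4, Eta advances.
Round 2: Eta vs Delta — 12–9, Eta advances.
Round 3: Eta vs Kappa — 10–11, Kappa advances.
The agenda winner is Kappa.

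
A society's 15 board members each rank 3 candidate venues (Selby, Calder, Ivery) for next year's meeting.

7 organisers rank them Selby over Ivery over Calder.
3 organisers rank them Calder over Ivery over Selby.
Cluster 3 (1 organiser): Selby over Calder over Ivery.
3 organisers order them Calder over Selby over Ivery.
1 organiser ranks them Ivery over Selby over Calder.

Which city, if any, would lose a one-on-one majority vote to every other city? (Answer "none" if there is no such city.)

Calder

Head-to-head results (15 organisers):
Selby vs Calder: Selby preferred on 7+1+1 = 9 ballots; Selby wins 9–6.
Selby vs Ivery: 7+1+3 = 11 for Selby, 4 for Ivery — Selby by 11–4.
Calder vs Ivery: 7 to 8, Ivery.
Calder is beaten in every head-to-head and is the Condorcet loser.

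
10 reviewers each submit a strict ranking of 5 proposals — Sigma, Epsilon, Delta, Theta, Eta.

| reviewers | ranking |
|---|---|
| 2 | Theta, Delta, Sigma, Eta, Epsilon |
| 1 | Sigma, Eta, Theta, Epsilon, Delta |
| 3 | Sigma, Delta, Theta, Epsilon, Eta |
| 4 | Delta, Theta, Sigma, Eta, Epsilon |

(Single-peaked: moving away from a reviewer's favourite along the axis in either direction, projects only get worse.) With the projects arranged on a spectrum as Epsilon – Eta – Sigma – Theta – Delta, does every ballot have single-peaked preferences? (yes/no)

Axis positions: Epsilon=1, Eta=2, Sigma=3, Theta=4, Delta=5.
Type 1 (peak Theta at position 4): ranking walks positions 4-5-3-2-1, expanding outward from the peak — single-peaked.
Type 2 (peak Sigma at position 3): ranking walks positions 3-2-4-1-5, expanding outward from the peak — single-peaked.
Type 3: ranking walks positions 3-5-4-1-2; Delta is ranked above Theta even though Theta lies between Delta and the peak Sigma on the axis — preferences dip and rise again. Not single-peaked.
Type 4 (peak Delta at position 5): ranking walks positions 5-4-3-2-1, expanding outward from the peak — single-peaked.
Type 3 violates single-peakedness, so the profile is not single-peaked on this axis.

no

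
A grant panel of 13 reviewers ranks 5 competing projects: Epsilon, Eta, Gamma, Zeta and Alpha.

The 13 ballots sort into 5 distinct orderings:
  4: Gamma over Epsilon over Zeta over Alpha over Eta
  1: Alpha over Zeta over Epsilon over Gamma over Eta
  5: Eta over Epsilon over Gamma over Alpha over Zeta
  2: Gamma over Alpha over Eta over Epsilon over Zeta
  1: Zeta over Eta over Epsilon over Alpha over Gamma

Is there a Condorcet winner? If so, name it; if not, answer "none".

none

Head-to-head results (13 reviewers):
Epsilon vs Eta: Epsilon is ranked higher on 4+1 = 5 ballots, Eta on 8. Eta wins 8–5.
Epsilon vs Gamma: Epsilon preferred on 1+5+1 = 7 ballots; Epsilon wins 7–6.
Epsilon vs Zeta: 4+5+2 = 11 for Epsilon, 2 for Zeta — Epsilon by 11–2.
Epsilon vs Alpha: 4+5+1 = 10 for Epsilon, 3 for Alpha — Epsilon by 10–3.
Eta vs Gamma: Eta is ranked higher on 5+1 = 6 ballots, Gamma on 7. Gamma wins 7–6.
Eta vs Zeta: 7 to 6, Eta.
Eta vs Alpha: Eta is ranked higher on 5+1 = 6 ballots, Alpha on 7. Alpha wins 7–6.
Gamma vs Zeta: 4+5+2 = 11 for Gamma, 2 for Zeta — Gamma by 11–2.
Gamma vs Alpha: Gamma preferred on 4+5+2 = 11 ballots; Gamma wins 11–2.
Zeta vs Alpha: Zeta preferred on 4+1 = 5 ballots; Alpha wins 8–5.
Every project loses at least once (Epsilon loses to Eta; Eta loses to Gamma; Gamma loses to Epsilon; Zeta loses to Epsilon; Alpha loses to Epsilon). The majority relation contains the cycle Epsilon → Gamma → Eta → Epsilon, so there is no Condorcet winner.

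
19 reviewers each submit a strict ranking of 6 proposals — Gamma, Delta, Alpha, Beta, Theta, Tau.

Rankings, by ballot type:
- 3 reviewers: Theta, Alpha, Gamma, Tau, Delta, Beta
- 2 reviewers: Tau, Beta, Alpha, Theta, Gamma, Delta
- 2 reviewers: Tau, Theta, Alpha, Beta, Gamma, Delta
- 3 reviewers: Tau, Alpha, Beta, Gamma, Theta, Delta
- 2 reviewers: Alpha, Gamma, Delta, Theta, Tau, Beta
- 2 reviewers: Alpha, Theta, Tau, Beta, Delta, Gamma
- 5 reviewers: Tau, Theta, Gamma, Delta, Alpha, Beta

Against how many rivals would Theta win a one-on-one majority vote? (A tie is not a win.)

4

Theta against each rival (19 reviewers):
Theta vs Gamma: Theta, 14–5.
Theta vs Delta: Theta preferred on 3+2+2+3+2+5 = 17 ballots; Theta wins 17–2.
Theta vs Alpha: Theta preferred on 3+2+5 = 10 ballots; Theta wins 10–9.
Theta vs Beta: Theta wins 14–5.
Theta–Tau: Tau 12–7.
Theta beats Gamma, Delta, Alpha, Beta; loses to Tau — 4 pairwise wins.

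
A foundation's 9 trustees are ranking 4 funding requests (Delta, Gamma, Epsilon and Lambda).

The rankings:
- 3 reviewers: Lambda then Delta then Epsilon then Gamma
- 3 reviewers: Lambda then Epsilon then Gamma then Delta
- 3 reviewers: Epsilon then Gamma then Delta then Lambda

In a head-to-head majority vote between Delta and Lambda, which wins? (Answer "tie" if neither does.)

Ballots ranking Delta above Lambda: 3.
Ballots ranking Lambda above Delta: 9 − 3 = 6.
Lambda wins the head-to-head 6–3.

Lambda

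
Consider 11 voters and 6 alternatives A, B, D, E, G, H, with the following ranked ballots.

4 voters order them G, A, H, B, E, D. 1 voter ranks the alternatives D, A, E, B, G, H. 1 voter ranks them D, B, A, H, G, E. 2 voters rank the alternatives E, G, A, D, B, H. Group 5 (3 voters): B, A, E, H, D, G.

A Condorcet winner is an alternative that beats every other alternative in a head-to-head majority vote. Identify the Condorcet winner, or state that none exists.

none

Head-to-head results (11 voters):
A vs B: A wins 7–4.
A–D: A 9–2.
A–E: A 9–2.
A vs G: G, 6–5.
A vs H: A wins 11–0.
B vs D: B wins 7–4.
B vs E: B wins 8–3.
B vs G: G wins 6–5.
B–H: B 7–4.
D–E: E 9–2.
D–G: G 6–5.
D vs H: H wins 7–4.
E vs G: E wins 6–5.
E vs H: E wins 6–5.
G–H: G 7–4.
No alternative is unbeaten: A loses to G; B loses to A; D loses to A; E loses to A; G loses to E; H loses to A. In particular A > E > G > A is a majority cycle — no Condorcet winner exists.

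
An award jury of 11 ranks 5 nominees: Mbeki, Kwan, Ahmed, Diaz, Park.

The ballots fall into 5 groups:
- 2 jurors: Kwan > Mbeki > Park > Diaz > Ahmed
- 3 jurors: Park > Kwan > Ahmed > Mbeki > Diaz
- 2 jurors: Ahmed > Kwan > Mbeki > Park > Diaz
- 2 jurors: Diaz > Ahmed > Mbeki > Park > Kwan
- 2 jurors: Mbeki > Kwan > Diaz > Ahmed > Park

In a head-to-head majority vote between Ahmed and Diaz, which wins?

Diaz

Ballots ranking Ahmed above Diaz: 3 + 2 = 5.
Ballots ranking Diaz above Ahmed: 11 − 5 = 6.
Diaz wins the head-to-head 6–5.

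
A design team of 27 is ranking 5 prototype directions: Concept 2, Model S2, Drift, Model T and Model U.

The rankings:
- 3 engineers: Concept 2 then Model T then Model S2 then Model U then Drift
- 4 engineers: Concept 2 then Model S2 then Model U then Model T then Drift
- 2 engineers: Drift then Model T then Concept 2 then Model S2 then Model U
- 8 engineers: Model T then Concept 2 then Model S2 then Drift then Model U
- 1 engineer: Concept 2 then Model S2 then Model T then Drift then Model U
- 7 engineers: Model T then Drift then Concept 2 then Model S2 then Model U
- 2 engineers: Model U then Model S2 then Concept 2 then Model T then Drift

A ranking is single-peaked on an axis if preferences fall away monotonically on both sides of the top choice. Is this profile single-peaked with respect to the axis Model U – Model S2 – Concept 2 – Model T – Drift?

yes

Axis positions: Model U=1, Model S2=2, Concept 2=3, Model T=4, Drift=5.
Group 1 (peak Concept 2 at position 3): ranking walks positions 3-4-2-1-5, expanding outward from the peak — single-peaked.
Group 2 (peak Concept 2 at position 3): ranking walks positions 3-2-1-4-5, expanding outward from the peak — single-peaked.
Group 3 (peak Drift at position 5): ranking walks positions 5-4-3-2-1, expanding outward from the peak — single-peaked.
Group 4 (peak Model T at position 4): ranking walks positions 4-3-2-5-1, expanding outward from the peak — single-peaked.
Group 5 (peak Concept 2 at position 3): ranking walks positions 3-2-4-5-1, expanding outward from the peak — single-peaked.
Group 6 (peak Model T at position 4): ranking walks positions 4-5-3-2-1, expanding outward from the peak — single-peaked.
Group 7 (peak Model U at position 1): ranking walks positions 1-2-3-4-5, expanding outward from the peak — single-peaked.
Every ranking is single-peaked on this axis.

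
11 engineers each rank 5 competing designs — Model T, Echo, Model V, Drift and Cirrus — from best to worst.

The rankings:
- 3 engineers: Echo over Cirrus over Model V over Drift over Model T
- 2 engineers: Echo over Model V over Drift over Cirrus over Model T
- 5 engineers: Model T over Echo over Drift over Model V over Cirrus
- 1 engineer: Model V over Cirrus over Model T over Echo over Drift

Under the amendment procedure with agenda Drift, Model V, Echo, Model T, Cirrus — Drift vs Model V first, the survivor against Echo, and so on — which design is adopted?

Cirrus

Round 1: Drift vs Model V — 5–6, Model V advances.
Round 2: Model V vs Echo — 1–10, Echo advances.
Round 3: Echo vs Model T — 5–6, Model T advances.
Round 4: Model T vs Cirrus — 5–6, Cirrus advances.
The agenda winner is Cirrus.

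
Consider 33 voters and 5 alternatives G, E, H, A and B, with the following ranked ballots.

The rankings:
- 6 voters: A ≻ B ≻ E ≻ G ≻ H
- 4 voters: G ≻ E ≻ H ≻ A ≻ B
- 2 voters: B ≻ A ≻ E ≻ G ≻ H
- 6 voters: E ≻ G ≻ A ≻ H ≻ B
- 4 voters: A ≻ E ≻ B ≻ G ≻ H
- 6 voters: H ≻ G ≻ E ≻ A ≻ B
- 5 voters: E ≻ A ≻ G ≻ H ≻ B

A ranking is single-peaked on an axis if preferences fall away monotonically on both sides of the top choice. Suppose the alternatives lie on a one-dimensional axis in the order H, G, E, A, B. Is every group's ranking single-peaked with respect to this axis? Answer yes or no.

yes

Axis positions: H=1, G=2, E=3, A=4, B=5.
Group 1 (peak A at position 4): ranking walks positions 4-5-3-2-1, expanding outward from the peak — single-peaked.
Group 2 (peak G at position 2): ranking walks positions 2-3-1-4-5, expanding outward from the peak — single-peaked.
Group 3 (peak B at position 5): ranking walks positions 5-4-3-2-1, expanding outward from the peak — single-peaked.
Group 4 (peak E at position 3): ranking walks positions 3-2-4-1-5, expanding outward from the peak — single-peaked.
Group 5 (peak A at position 4): ranking walks positions 4-3-5-2-1, expanding outward from the peak — single-peaked.
Group 6 (peak H at position 1): ranking walks positions 1-2-3-4-5, expanding outward from the peak — single-peaked.
Group 7 (peak E at position 3): ranking walks positions 3-4-2-1-5, expanding outward from the peak — single-peaked.
Every ranking is single-peaked on this axis.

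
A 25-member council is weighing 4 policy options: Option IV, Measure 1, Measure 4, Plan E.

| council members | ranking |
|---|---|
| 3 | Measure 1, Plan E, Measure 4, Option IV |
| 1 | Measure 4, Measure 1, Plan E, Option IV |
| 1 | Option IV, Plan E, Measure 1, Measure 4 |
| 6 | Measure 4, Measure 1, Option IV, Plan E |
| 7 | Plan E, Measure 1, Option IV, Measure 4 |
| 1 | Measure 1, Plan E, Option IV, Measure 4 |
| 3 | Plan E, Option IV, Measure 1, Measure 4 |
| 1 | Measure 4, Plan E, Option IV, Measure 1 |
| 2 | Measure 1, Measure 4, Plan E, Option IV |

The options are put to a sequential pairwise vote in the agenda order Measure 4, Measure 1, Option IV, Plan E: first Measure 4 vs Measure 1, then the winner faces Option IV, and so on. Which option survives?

Measure 1

Round 1: Measure 4 vs Measure 1 — 8–17, Measure 1 advances.
Round 2: Measure 1 vs Option IV — 20–5, Measure 1 advances.
Round 3: Measure 1 vs Plan E — 13–12, Measure 1 advances.
The agenda winner is Measure 1.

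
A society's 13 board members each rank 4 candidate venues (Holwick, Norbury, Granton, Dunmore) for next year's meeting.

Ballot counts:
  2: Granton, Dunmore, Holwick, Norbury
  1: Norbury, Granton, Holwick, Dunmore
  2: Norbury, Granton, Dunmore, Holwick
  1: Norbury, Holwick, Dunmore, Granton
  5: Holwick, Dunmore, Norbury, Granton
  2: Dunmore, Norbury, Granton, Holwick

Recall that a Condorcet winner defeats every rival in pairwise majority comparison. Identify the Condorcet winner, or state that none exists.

Check each pair by majority over 13 ballots:
Holwick vs Norbury: Holwick is ranked higher on 2+5 = 7 ballots, Norbury on 6. Holwick wins 7–6.
Holwick vs Granton: 6 to 7, Granton.
Holwick vs Dunmore: 7 to 6, Holwick.
Norbury vs Granton: Norbury is ranked higher on 1+2+1+5+2 = 11 ballots, Granton on 2. Norbury wins 11–2.
Norbury vs Dunmore: 1+2+1 = 4 for Norbury, 9 for Dunmore — Dunmore by 9–4.
Granton vs Dunmore: Granton is ranked higher on 2+1+2 = 5 ballots, Dunmore on 8. Dunmore wins 8–5.
Each city drops at least one matchup (Holwick loses to Granton; Norbury loses to Holwick; Granton loses to Norbury; Dunmore loses to Holwick); the cycle Holwick beats Norbury beats Granton beats Holwick rules out a Condorcet winner.

none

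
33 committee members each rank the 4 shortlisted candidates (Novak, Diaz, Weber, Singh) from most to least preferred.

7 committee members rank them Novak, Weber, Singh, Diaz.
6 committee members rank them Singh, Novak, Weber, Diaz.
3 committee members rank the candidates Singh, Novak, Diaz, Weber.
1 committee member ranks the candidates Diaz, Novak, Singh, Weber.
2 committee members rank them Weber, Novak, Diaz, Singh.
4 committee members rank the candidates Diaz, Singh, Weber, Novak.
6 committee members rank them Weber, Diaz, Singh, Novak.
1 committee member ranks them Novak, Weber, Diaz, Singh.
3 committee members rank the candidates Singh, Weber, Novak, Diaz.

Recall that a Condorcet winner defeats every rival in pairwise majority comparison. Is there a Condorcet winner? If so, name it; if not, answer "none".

Singh

Head-to-head results (33 committee members):
Novak vs Diaz: Novak wins 22–11.
Novak vs Weber: Novak wins 18–15.
Novak vs Singh: Singh, 22–11.
Diaz–Weber: Weber 25–8.
Diaz vs Singh: Singh wins 19–14.
Weber–Singh: Singh 17–16.
Singh wins every pairwise contest, so Singh is the Condorcet winner.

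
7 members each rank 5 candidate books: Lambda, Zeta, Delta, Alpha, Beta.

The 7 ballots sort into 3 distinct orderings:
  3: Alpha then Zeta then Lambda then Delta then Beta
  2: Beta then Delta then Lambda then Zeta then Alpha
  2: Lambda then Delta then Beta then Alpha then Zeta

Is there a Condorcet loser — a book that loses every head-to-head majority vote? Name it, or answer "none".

Pairwise majorities:
Lambda vs Zeta: 4 to 3, Lambda.
Lambda vs Delta: Lambda, 5–2.
Lambda vs Alpha: 4 to 3, Lambda.
Lambda vs Beta: Lambda is ranked higher on 3+2 = 5 ballots, Beta on 2. Lambda wins 5–2.
Zeta vs Delta: Zeta is ranked higher on 3 ballots, Delta on 4. Delta wins 4–3.
Zeta vs Alpha: 2 for Zeta, 5 for Alpha — Alpha by 5–2.
Zeta vs Beta: Beta wins 4–3.
Delta vs Alpha: 2+2 = 4 for Delta, 3 for Alpha — Delta by 4–3.
Delta vs Beta: Delta is ranked higher on 3+2 = 5 ballots, Beta on 2. Delta wins 5–2.
Alpha vs Beta: Beta wins 4–3.
Zeta is beaten in every head-to-head and is the Condorcet loser.

Zeta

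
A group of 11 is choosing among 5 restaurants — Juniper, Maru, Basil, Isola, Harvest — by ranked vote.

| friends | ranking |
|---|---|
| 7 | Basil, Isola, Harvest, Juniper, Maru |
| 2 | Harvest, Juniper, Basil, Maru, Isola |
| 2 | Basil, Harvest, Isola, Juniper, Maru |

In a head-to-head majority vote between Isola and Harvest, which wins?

Ballots ranking Isola above Harvest: 7.
Ballots ranking Harvest above Isola: 11 − 7 = 4.
Isola wins the head-to-head 7–4.

Isola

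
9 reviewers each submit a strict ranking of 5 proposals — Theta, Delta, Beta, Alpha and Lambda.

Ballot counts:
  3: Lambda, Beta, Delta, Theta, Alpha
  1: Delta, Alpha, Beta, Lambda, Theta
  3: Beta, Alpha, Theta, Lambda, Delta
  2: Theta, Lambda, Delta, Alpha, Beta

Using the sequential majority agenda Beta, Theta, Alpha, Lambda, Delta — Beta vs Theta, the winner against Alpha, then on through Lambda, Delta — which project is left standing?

Round 1: Beta vs Theta — 7–2, Beta advances.
Round 2: Beta vs Alpha — 6–3, Beta advances.
Round 3: Beta vs Lambda — 4–5, Lambda advances.
Round 4: Lambda vs Delta — 8–1, Lambda advances.
Lambda survives the agenda.

Lambda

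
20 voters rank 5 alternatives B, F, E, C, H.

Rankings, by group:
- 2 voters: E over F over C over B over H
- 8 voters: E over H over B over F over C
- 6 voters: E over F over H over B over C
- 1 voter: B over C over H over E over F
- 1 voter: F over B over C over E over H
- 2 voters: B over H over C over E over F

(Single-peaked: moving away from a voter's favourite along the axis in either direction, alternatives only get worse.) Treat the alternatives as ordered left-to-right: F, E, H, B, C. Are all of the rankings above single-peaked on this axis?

no

Axis positions: F=1, E=2, H=3, B=4, C=5.
Group 1: ranking walks positions 2-1-5-4-3; C is ranked above H even though H lies between C and the peak E on the axis — preferences dip and rise again. Not single-peaked.
Group 2 (peak E at position 2): ranking walks positions 2-3-4-1-5, expanding outward from the peak — single-peaked.
Group 3 (peak E at position 2): ranking walks positions 2-1-3-4-5, expanding outward from the peak — single-peaked.
Group 4 (peak B at position 4): ranking walks positions 4-5-3-2-1, expanding outward from the peak — single-peaked.
Group 5: ranking walks positions 1-4-5-2-3; B is ranked above E even though E lies between B and the peak F on the axis — preferences dip and rise again. Not single-peaked.
Group 6 (peak B at position 4): ranking walks positions 4-3-5-2-1, expanding outward from the peak — single-peaked.
Group 1 violates single-peakedness, so the profile is not single-peaked on this axis.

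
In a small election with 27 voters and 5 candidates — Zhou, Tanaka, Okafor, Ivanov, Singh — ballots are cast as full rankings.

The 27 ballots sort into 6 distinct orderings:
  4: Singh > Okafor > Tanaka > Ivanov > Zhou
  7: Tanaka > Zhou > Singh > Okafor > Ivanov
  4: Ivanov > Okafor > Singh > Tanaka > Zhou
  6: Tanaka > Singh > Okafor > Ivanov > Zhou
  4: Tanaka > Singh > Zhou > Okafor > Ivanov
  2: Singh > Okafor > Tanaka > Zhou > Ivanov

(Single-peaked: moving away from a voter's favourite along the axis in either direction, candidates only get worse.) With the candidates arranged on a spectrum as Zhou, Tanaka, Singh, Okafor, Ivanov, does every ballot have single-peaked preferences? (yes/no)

yes

Axis positions: Zhou=1, Tanaka=2, Singh=3, Okafor=4, Ivanov=5.
Type 1 (peak Singh at position 3): ranking walks positions 3-4-2-5-1, expanding outward from the peak — single-peaked.
Type 2 (peak Tanaka at position 2): ranking walks positions 2-1-3-4-5, expanding outward from the peak — single-peaked.
Type 3 (peak Ivanov at position 5): ranking walks positions 5-4-3-2-1, expanding outward from the peak — single-peaked.
Type 4 (peak Tanaka at position 2): ranking walks positions 2-3-4-5-1, expanding outward from the peak — single-peaked.
Type 5 (peak Tanaka at position 2): ranking walks positions 2-3-1-4-5, expanding outward from the peak — single-peaked.
Type 6 (peak Singh at position 3): ranking walks positions 3-4-2-1-5, expanding outward from the peak — single-peaked.
Every ranking is single-peaked on this axis.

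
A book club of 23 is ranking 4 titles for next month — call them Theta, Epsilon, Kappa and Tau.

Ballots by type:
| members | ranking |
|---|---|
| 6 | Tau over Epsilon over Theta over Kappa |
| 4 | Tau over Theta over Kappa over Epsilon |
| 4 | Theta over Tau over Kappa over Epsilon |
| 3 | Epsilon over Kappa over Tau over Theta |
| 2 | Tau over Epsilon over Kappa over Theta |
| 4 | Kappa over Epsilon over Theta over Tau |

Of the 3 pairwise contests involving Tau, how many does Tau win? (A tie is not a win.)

3

Tau against each rival (23 members):
Tau–Theta: Tau 15–8.
Tau vs Epsilon: Tau wins 16–7.
Tau vs Kappa: 6+4+4+2 = 16 for Tau, 7 for Kappa — Tau by 16–7.
Tau beats Theta, Epsilon, Kappa — 3 pairwise wins.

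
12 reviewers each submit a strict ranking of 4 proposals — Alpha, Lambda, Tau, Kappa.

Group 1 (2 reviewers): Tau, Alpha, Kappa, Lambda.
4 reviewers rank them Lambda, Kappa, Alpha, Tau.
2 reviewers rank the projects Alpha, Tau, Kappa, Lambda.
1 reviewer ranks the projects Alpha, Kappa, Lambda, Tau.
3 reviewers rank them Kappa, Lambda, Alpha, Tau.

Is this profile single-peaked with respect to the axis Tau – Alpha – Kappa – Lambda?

Axis positions: Tau=1, Alpha=2, Kappa=3, Lambda=4.
Group 1 (peak Tau at position 1): ranking walks positions 1-2-3-4, expanding outward from the peak — single-peaked.
Group 2 (peak Lambda at position 4): ranking walks positions 4-3-2-1, expanding outward from the peak — single-peaked.
Group 3 (peak Alpha at position 2): ranking walks positions 2-1-3-4, expanding outward from the peak — single-peaked.
Group 4 (peak Alpha at position 2): ranking walks positions 2-3-4-1, expanding outward from the peak — single-peaked.
Group 5 (peak Kappa at position 3): ranking walks positions 3-4-2-1, expanding outward from the peak — single-peaked.
Every ranking is single-peaked on this axis.

yes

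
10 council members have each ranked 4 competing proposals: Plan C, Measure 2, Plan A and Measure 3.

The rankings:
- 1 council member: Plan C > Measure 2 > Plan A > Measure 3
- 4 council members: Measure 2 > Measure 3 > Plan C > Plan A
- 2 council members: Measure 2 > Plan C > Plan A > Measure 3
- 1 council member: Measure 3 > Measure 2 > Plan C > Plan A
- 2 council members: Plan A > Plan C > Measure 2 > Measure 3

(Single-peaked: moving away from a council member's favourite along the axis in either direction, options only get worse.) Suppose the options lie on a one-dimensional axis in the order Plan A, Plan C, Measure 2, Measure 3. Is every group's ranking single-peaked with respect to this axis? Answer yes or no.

Axis positions: Plan A=1, Plan C=2, Measure 2=3, Measure 3=4.
Group 1 (peak Plan C at position 2): ranking walks positions 2-3-1-4, expanding outward from the peak — single-peaked.
Group 2 (peak Measure 2 at position 3): ranking walks positions 3-4-2-1, expanding outward from the peak — single-peaked.
Group 3 (peak Measure 2 at position 3): ranking walks positions 3-2-1-4, expanding outward from the peak — single-peaked.
Group 4 (peak Measure 3 at position 4): ranking walks positions 4-3-2-1, expanding outward from the peak — single-peaked.
Group 5 (peak Plan A at position 1): ranking walks positions 1-2-3-4, expanding outward from the peak — single-peaked.
Every ranking is single-peaked on this axis.

yes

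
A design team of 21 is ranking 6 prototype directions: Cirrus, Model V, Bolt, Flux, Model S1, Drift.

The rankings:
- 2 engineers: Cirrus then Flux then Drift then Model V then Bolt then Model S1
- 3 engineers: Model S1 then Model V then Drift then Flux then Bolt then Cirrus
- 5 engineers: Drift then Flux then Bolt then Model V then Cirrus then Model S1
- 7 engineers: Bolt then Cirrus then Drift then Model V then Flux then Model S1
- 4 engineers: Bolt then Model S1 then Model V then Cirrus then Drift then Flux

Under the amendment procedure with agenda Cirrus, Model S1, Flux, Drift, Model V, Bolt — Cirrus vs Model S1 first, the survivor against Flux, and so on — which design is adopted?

Round 1: Cirrus vs Model S1 — 14–7, Cirrus advances.
Round 2: Cirrus vs Flux — 13–8, Cirrus advances.
Round 3: Cirrus vs Drift — 13–8, Cirrus advances.
Round 4: Cirrus vs Model V — 9–12, Model V advances.
Round 5: Model V vs Bolt — 5–16, Bolt advances.
The agenda winner is Bolt.

Bolt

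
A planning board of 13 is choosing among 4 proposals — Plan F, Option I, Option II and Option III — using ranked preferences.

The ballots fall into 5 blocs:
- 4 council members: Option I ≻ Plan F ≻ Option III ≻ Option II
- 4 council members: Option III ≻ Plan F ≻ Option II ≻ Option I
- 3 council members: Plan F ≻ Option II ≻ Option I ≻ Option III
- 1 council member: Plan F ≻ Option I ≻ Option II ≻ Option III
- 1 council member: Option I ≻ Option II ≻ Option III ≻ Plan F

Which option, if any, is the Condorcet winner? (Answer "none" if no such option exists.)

Check each pair by majority over 13 ballots:
Plan F vs Option I: Plan F wins 8–5.
Plan F vs Option II: 12 to 1, Plan F.
Plan F vs Option III: Plan F wins 8–5.
Option I vs Option II: 4+1+1 = 6 for Option I, 7 for Option II — Option II by 7–6.
Option I vs Option III: 9 to 4, Option I.
Option II vs Option III: 5 to 8, Option III.
Plan F beats each of Option I, Option II, Option III — Plan F is the Condorcet winner.

Plan F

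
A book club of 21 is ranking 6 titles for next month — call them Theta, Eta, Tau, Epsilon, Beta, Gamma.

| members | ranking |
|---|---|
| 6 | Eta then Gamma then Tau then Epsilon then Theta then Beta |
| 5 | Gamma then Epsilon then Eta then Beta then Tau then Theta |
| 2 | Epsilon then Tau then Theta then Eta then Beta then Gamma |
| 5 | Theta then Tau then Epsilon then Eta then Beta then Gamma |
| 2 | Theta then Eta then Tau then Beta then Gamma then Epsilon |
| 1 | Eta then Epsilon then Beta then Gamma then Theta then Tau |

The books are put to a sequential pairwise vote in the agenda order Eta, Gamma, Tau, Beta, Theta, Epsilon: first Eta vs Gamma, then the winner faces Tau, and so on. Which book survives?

Round 1: Eta vs Gamma — 16–5, Eta advances.
Round 2: Eta vs Tau — 14–7, Eta advances.
Round 3: Eta vs Beta — 21–0, Eta advances.
Round 4: Eta vs Theta — 12–9, Eta advances.
Round 5: Eta vs Epsilon — 9–12, Epsilon advances.
The agenda winner is Epsilon.

Epsilon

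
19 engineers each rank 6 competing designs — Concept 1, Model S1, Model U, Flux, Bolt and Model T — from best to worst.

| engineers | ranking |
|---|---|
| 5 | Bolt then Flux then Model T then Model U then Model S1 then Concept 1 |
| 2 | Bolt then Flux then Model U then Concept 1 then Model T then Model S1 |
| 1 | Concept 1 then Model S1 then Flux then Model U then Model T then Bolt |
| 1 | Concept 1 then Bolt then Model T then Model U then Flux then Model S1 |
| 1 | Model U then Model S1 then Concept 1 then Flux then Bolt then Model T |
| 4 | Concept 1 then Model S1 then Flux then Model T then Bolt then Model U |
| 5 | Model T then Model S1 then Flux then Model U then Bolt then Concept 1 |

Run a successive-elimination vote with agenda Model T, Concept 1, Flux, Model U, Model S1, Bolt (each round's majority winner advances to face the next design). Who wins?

Round 1: Model T vs Concept 1 — 10–9, Model T advances.
Round 2: Model T vs Flux — 6–13, Flux advances.
Round 3: Flux vs Model U — 17–2, Flux advances.
Round 4: Flux vs Model S1 — 8–11, Model S1 advances.
Round 5: Model S1 vs Bolt — 11–8, Model S1 advances.
Model S1 survives the agenda.

Model S1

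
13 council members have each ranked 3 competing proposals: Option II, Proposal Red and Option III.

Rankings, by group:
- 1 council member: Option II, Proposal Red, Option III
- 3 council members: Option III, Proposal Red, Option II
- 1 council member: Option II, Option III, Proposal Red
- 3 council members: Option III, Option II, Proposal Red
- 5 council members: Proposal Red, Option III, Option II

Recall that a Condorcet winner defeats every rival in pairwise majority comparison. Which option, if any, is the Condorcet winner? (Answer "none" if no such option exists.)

Check each pair by majority over 13 ballots:
Option II–Proposal Red: Proposal Red 8–5.
Option II vs Option III: Option III, 11–2.
Proposal Red vs Option III: Option III, 7–6.
Option III beats each of Option II, Proposal Red — Option III is the Condorcet winner.

Option III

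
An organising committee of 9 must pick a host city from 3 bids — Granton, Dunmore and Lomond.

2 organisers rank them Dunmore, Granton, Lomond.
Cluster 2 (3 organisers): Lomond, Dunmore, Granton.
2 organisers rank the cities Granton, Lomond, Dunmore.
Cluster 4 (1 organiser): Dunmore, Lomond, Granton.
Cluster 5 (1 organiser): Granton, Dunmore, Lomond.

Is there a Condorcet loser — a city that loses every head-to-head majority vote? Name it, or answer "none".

Pairwise majorities:
Granton vs Dunmore: Granton preferred on 2+1 = 3 ballots; Dunmore wins 6–3.
Granton vs Lomond: Granton wins 5–4.
Dunmore–Lomond: Lomond 5–4.
No city is winless: Granton beats Lomond; Dunmore beats Granton; Lomond beats Dunmore. There is no Condorcet loser.

none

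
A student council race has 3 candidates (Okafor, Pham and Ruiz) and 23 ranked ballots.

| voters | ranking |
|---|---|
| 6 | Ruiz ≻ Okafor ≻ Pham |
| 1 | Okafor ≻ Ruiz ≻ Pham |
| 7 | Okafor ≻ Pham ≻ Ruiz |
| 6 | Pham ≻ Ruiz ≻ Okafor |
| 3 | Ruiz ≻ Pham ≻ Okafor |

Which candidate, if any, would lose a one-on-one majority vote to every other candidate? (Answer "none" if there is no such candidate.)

none

Head-to-head results (23 voters):
Okafor vs Pham: Okafor is ranked higher on 6+1+7 = 14 ballots, Pham on 9. Okafor wins 14–9.
Okafor vs Ruiz: Okafor is ranked higher on 1+7 = 8 ballots, Ruiz on 15. Ruiz wins 15–8.
Pham vs Ruiz: Pham preferred on 7+6 = 13 ballots; Pham wins 13–10.
Each candidate has at least one pairwise win (Okafor beats Pham; Pham beats Ruiz; Ruiz beats Okafor) — no Condorcet loser.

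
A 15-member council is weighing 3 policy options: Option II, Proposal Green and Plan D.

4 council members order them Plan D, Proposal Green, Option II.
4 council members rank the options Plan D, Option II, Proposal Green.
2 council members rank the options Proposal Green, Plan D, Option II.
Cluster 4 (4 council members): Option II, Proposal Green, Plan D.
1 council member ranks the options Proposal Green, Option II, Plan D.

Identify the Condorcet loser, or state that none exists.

Proposal Green

Head-to-head results (15 council members):
Option II vs Proposal Green: 8 to 7, Option II.
Option II vs Plan D: Plan D, 10–5.
Proposal Green vs Plan D: Plan D wins 8–7.
Only Proposal Green has no wins; Proposal Green is the Condorcet loser.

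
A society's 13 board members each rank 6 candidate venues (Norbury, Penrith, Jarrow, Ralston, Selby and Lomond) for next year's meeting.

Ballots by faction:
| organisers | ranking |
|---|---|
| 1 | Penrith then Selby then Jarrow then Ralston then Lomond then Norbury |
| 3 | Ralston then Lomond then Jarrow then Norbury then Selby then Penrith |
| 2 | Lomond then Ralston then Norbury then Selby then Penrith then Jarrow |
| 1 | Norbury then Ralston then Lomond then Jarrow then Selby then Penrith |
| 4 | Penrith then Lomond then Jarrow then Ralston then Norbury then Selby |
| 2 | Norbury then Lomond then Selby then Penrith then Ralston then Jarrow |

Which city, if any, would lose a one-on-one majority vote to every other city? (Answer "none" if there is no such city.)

none

Pairwise majorities:
Norbury vs Penrith: 3+2+1+2 = 8 for Norbury, 5 for Penrith — Norbury by 8–5.
Norbury–Jarrow: Jarrow 8–5.
Norbury vs Ralston: Norbury preferred on 1+2 = 3 ballots; Ralston wins 10–3.
Norbury vs Selby: Norbury is ranked higher on 3+2+1+4+2 = 12 ballots, Selby on 1. Norbury wins 12–1.
Norbury vs Lomond: 3 to 10, Lomond.
Penrith–Jarrow: Penrith 9–4.
Penrith vs Ralston: Penrith preferred on 1+4+2 = 7 ballots; Penrith wins 7–6.
Penrith–Selby: Selby 8–5.
Penrith–Lomond: Lomond 8–5.
Jarrow vs Ralston: Ralston wins 8–5.
Jarrow vs Selby: Jarrow wins 8–5.
Jarrow–Lomond: Lomond 12–1.
Ralston vs Selby: Ralston, 10–3.
Ralston vs Lomond: Lomond wins 8–5.
Selby vs Lomond: Lomond wins 12–1.
Every city wins at least one matchup (Norbury beats Penrith; Penrith beats Jarrow; Jarrow beats Norbury; Ralston beats Norbury; Selby beats Penrith; Lomond beats Norbury), so there is no Condorcet loser.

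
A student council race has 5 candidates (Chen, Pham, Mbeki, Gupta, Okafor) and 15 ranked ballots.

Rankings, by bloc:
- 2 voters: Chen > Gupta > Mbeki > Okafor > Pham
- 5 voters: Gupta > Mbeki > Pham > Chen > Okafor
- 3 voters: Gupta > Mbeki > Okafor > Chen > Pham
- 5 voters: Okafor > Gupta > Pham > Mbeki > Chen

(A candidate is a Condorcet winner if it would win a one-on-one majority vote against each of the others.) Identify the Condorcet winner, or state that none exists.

Check each pair by majority over 15 ballots:
Chen vs Pham: 2+3 = 5 for Chen, 10 for Pham — Pham by 10–5.
Chen vs Mbeki: 2 for Chen, 13 for Mbeki — Mbeki by 13–2.
Chen vs Gupta: Chen preferred on 2 ballots; Gupta wins 13–2.
Chen vs Okafor: Chen preferred on 2+5 = 7 ballots; Okafor wins 8–7.
Pham vs Mbeki: 5 for Pham, 10 for Mbeki — Mbeki by 10–5.
Pham vs Gupta: Pham preferred on 0 ballots; Gupta wins 15–0.
Pham vs Okafor: 5 to 10, Okafor.
Mbeki vs Gupta: Mbeki is ranked higher on 0 ballots, Gupta on 15. Gupta wins 15–0.
Mbeki vs Okafor: Mbeki preferred on 2+5+3 = 10 ballots; Mbeki wins 10–5.
Gupta vs Okafor: Gupta preferred on 2+5+3 = 10 ballots; Gupta wins 10–5.
Only Gupta has no losses; Gupta is the Condorcet winner.

Gupta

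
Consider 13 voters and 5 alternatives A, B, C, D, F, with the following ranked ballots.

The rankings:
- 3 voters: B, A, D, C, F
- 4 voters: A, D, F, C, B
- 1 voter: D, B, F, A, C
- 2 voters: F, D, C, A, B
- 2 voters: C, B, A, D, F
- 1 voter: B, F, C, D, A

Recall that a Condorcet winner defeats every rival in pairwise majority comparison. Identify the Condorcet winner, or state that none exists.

Check each pair by majority over 13 ballots:
A vs B: A is ranked higher on 4+2 = 6 ballots, B on 7. B wins 7–6.
A vs C: 3+4+1 = 8 for A, 5 for C — A by 8–5.
A vs D: 3+4+2 = 9 for A, 4 for D — A by 9–4.
A vs F: 9 to 4, A.
B vs C: 3+1+1 = 5 for B, 8 for C — C by 8–5.
B vs D: 3+2+1 = 6 for B, 7 for D — D by 7–6.
B vs F: 3+1+2+1 = 7 for B, 6 for F — B by 7–6.
C vs D: C preferred on 2+1 = 3 ballots; D wins 10–3.
C vs F: 3+2 = 5 for C, 8 for F — F by 8–5.
D vs F: 10 to 3, D.
Every alternative loses at least once (A loses to B; B loses to C; C loses to A; D loses to A; F loses to A). The majority relation contains the cycle A > C > B > A, so there is no Condorcet winner.

none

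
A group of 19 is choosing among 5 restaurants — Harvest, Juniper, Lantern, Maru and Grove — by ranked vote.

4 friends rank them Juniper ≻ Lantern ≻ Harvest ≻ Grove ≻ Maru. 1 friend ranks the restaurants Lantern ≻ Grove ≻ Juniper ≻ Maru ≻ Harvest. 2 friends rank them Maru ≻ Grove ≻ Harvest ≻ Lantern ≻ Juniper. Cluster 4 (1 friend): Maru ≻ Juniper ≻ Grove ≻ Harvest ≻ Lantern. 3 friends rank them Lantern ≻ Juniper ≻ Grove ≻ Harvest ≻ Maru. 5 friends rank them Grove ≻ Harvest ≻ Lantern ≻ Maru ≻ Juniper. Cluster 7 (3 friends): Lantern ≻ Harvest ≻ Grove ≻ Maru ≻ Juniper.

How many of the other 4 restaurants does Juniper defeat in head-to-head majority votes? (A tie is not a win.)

0

Juniper against each rival (19 friends):
Juniper vs Harvest: Juniper preferred on 4+1+1+3 = 9 ballots; Harvest wins 10–9.
Juniper vs Lantern: Lantern wins 14–5.
Juniper vs Maru: 8 to 11, Maru.
Juniper vs Grove: Grove, 11–8.
Juniper beats no one; loses to Harvest, Lantern, Maru, Grove — 0 pairwise wins.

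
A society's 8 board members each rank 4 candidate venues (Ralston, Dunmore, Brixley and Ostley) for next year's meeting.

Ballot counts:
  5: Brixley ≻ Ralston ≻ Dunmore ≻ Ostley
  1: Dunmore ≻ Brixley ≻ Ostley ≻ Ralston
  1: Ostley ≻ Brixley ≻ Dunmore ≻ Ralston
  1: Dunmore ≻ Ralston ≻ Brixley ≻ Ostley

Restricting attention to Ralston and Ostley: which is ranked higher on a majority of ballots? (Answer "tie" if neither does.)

Ballots ranking Ralston above Ostley: 5 + 1 = 6.
Ballots ranking Ostley above Ralston: 8 − 6 = 2.
Ralston wins the head-to-head 6–2.

Ralston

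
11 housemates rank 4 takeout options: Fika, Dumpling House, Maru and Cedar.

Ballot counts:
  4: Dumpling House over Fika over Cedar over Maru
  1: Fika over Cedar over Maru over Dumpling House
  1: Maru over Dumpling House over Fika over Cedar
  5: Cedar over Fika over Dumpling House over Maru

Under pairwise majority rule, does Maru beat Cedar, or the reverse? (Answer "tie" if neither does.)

Ballots ranking Maru above Cedar: 1.
Ballots ranking Cedar above Maru: 11 − 1 = 10.
Cedar wins the head-to-head 10–1.

Cedar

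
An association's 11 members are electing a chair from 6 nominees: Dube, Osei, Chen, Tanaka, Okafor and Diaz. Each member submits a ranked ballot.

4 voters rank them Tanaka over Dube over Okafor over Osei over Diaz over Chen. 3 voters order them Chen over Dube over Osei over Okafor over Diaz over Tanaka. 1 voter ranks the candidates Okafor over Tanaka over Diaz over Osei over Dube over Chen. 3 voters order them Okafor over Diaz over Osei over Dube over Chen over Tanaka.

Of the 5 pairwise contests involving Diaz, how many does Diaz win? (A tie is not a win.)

Diaz against each rival (11 voters):
Diaz vs Dube: Dube wins 7–4.
Diaz vs Osei: Osei wins 7–4.
Diaz–Chen: Diaz 8–3.
Diaz–Tanaka: Diaz 6–5.
Diaz vs Okafor: Diaz preferred on 0 ballots; Okafor wins 11–0.
Diaz beats Chen, Tanaka; loses to Dube, Osei, Okafor — 2 pairwise wins.

2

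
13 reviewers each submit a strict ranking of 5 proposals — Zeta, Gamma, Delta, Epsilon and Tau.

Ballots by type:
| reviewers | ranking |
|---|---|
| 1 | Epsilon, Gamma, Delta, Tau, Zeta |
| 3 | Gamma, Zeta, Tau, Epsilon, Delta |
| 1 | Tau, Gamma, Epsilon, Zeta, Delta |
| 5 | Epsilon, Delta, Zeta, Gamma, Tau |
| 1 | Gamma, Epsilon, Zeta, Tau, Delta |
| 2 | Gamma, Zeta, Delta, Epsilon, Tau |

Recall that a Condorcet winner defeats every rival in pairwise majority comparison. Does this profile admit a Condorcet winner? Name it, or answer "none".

Gamma

Head-to-head results (13 reviewers):
Zeta vs Gamma: 5 to 8, Gamma.
Zeta vs Delta: Zeta preferred on 3+1+1+2 = 7 ballots; Zeta wins 7–6.
Zeta vs Epsilon: 3+2 = 5 for Zeta, 8 for Epsilon — Epsilon by 8–5.
Zeta vs Tau: 11 to 2, Zeta.
Gamma vs Delta: 8 to 5, Gamma.
Gamma vs Epsilon: Gamma preferred on 3+1+1+2 = 7 ballots; Gamma wins 7–6.
Gamma vs Tau: 1+3+5+1+2 = 12 for Gamma, 1 for Tau — Gamma by 12–1.
Delta vs Epsilon: 2 for Delta, 11 for Epsilon — Epsilon by 11–2.
Delta vs Tau: Delta preferred on 1+5+2 = 8 ballots; Delta wins 8–5.
Epsilon vs Tau: Epsilon preferred on 1+5+1+2 = 9 ballots; Epsilon wins 9–4.
Only Gamma has no losses; Gamma is the Condorcet winner.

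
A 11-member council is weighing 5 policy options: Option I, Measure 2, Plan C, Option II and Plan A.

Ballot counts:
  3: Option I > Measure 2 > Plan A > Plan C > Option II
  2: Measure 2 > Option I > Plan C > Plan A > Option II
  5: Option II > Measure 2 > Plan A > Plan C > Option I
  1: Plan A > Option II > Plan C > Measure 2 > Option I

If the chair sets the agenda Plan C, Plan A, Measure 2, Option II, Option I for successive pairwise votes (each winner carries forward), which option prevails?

Option II

Round 1: Plan C vs Plan A — 2–9, Plan A advances.
Round 2: Plan A vs Measure 2 — 1–10, Measure 2 advances.
Round 3: Measure 2 vs Option II — 5–6, Option II advances.
Round 4: Option II vs Option I — 6–5, Option II advances.
The agenda winner is Option II.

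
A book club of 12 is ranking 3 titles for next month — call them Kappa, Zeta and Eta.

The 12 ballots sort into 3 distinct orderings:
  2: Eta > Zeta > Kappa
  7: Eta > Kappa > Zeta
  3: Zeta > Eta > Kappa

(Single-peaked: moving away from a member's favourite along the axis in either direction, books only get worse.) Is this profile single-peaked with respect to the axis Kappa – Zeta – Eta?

Axis positions: Kappa=1, Zeta=2, Eta=3.
Type 1 (peak Eta at position 3): ranking walks positions 3-2-1, expanding outward from the peak — single-peaked.
Type 2: ranking walks positions 3-1-2; Kappa is ranked above Zeta even though Zeta lies between Kappa and the peak Eta on the axis — preferences dip and rise again. Not single-peaked.
Type 3 (peak Zeta at position 2): ranking walks positions 2-3-1, expanding outward from the peak — single-peaked.
Type 2 violates single-peakedness, so the profile is not single-peaked on this axis.

no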